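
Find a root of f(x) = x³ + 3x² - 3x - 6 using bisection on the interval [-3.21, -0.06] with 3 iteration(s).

f(x) = x³ + 3x² - 3x - 6
Initial interval: [-3.21, -0.06]

Iteration 1:
  c_1 = (-3.210000 + (-0.060000))/2 = -1.635000
  f(c_1) = f(-1.635000) = 2.553952
  f(a) × f(c) ≥ 0, new interval: [-1.635000, -0.060000]
Iteration 2:
  c_2 = (-1.635000 + (-0.060000))/2 = -0.847500
  f(c_2) = f(-0.847500) = -1.911453
  f(a) × f(c) < 0, new interval: [-1.635000, -0.847500]
Iteration 3:
  c_3 = (-1.635000 + (-0.847500))/2 = -1.241250
  f(c_3) = f(-1.241250) = 0.433459
  f(a) × f(c) ≥ 0, new interval: [-1.241250, -0.847500]

After 3 iteration(s), the approximation is c_3 = -1.241250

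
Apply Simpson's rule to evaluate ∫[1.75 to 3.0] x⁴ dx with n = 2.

f(x) = x⁴
a = 1.75, b = 3.0, n = 2
h = (b - a)/n = 0.625000

Simpson's rule: (h/3)[f(x₀) + 4f(x₁) + 2f(x₂) + ... + f(xₙ)]

x_0 = 1.7500, f(x_0) = 9.378906, coefficient = 1
x_1 = 2.3750, f(x_1) = 31.816650, coefficient = 4
x_2 = 3.0000, f(x_2) = 81.000000, coefficient = 1

I ≈ (0.625000/3) × 217.645508 = 45.342814
Exact value: 45.317383
Error: 0.025431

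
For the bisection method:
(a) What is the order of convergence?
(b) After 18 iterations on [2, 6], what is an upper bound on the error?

(a) Bisection has linear (order 1) convergence; the error is halved each step.

(b) Error bound = (b-a)/2^n = (6 - 2)/2^{18}
    = 4/2^{18}

(a) 1 (linear); (b) error ≤ 1.53e-05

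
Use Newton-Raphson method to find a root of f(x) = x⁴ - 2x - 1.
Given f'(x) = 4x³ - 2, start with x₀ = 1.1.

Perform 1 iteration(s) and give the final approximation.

f(x) = x⁴ - 2x - 1
f'(x) = 4x³ - 2
x₀ = 1.1

Newton-Raphson formula: x_{n+1} = x_n - f(x_n)/f'(x_n)

Iteration 1:
  f(1.100000) = -1.735900
  f'(1.100000) = 3.324000
  x_1 = 1.100000 - (-1.735900)/3.324000 = 1.622232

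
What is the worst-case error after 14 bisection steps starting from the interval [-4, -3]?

Bisection error bound: |error| ≤ (b-a)/2^n
|error| ≤ (-3 - (-4))/2^14 = 1/2^14
|error| ≤ 0.0000610352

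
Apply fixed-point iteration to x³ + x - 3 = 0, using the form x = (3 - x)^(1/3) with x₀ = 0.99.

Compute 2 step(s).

Equation: x³ + x - 3 = 0
Fixed-point form: x = (3 - x)^(1/3)
x₀ = 0.99

x_1 = g(0.990000) = 1.262017
x_2 = g(1.262017) = 1.202306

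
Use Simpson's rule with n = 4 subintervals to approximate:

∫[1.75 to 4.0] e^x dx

f(x) = e^x
a = 1.75, b = 4.0, n = 4
h = (b - a)/n = 0.562500

Simpson's rule: (h/3)[f(x₀) + 4f(x₁) + 2f(x₂) + ... + f(xₙ)]

x_0 = 1.7500, f(x_0) = 5.754603, coefficient = 1
x_1 = 2.3125, f(x_1) = 10.099642, coefficient = 4
x_2 = 2.8750, f(x_2) = 17.725424, coefficient = 2
x_3 = 3.4375, f(x_3) = 31.109088, coefficient = 4
x_4 = 4.0000, f(x_4) = 54.598150, coefficient = 1

I ≈ (0.562500/3) × 260.638522 = 48.869723
Exact value: 48.843547
Error: 0.026176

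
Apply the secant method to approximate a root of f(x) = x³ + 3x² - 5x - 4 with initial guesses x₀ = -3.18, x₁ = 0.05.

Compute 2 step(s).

f(x) = x³ + 3x² - 5x - 4
x₀ = -3.18, x₁ = 0.05

Secant formula: x_{n+1} = x_n - f(x_n)(x_n - x_{n-1})/(f(x_n) - f(x_{n-1}))

Iteration 1:
  f(-3.180000) = 10.079768
  f(0.050000) = -4.242375
  x_2 = 0.050000 - (-4.242375)×(0.050000 - (-3.180000))/(-4.242375 - 10.079768)
       = -0.906761
Iteration 2:
  f(0.050000) = -4.242375
  f(-0.906761) = 2.254900
  x_3 = -0.906761 - 2.254900×(-0.906761 - 0.050000)/(2.254900 - (-4.242375))
       = -0.574714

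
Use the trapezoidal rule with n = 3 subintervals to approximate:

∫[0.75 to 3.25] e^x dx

f(x) = e^x
a = 0.75, b = 3.25, n = 3
h = (b - a)/n = 0.833333

Trapezoidal rule: (h/2)[f(x₀) + 2f(x₁) + 2f(x₂) + ... + f(xₙ)]

x_0 = 0.7500, f(x_0) = 2.117000, coefficient = 1
x_1 = 1.5833, f(x_1) = 4.871166, coefficient = 2
x_2 = 2.4167, f(x_2) = 11.208436, coefficient = 2
x_3 = 3.2500, f(x_3) = 25.790340, coefficient = 1

I ≈ (0.833333/2) × 60.066543 = 25.027726
Exact value: 23.673340
Error: 1.354386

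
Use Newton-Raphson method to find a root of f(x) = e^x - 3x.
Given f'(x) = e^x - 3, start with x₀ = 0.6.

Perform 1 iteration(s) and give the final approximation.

f(x) = e^x - 3x
f'(x) = e^x - 3
x₀ = 0.6

Newton-Raphson formula: x_{n+1} = x_n - f(x_n)/f'(x_n)

Iteration 1:
  f(0.600000) = 0.022119
  f'(0.600000) = -1.177881
  x_1 = 0.600000 - 0.022119/(-1.177881) = 0.618778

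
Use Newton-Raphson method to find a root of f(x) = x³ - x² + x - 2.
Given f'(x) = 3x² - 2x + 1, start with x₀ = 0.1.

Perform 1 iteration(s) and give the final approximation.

f(x) = x³ - x² + x - 2
f'(x) = 3x² - 2x + 1
x₀ = 0.1

Newton-Raphson formula: x_{n+1} = x_n - f(x_n)/f'(x_n)

Iteration 1:
  f(0.100000) = -1.909000
  f'(0.100000) = 0.830000
  x_1 = 0.100000 - (-1.909000)/0.830000 = 2.400000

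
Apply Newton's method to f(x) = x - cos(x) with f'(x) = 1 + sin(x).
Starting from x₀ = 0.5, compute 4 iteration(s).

f(x) = x - cos(x)
f'(x) = 1 + sin(x)
x₀ = 0.5

Newton-Raphson formula: x_{n+1} = x_n - f(x_n)/f'(x_n)

Iteration 1:
  f(0.500000) = -0.377583
  f'(0.500000) = 1.479426
  x_1 = 0.500000 - (-0.377583)/1.479426 = 0.755222
Iteration 2:
  f(0.755222) = 0.027103
  f'(0.755222) = 1.685451
  x_2 = 0.755222 - 0.027103/1.685451 = 0.739142
Iteration 3:
  f(0.739142) = 0.000095
  f'(0.739142) = 1.673654
  x_3 = 0.739142 - 0.000095/1.673654 = 0.739085
Iteration 4:
  f(0.739085) = 0.000000
  f'(0.739085) = 1.673612
  x_4 = 0.739085 - 0.000000/1.673612 = 0.739085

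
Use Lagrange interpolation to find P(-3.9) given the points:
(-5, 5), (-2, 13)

Lagrange interpolation formula:
P(x) = Σ yᵢ × Lᵢ(x)
where Lᵢ(x) = Π_{j≠i} (x - xⱼ)/(xᵢ - xⱼ)

L_0(-3.9) = (-3.9 - (-2))/(-5 - (-2)) = 0.633333
L_1(-3.9) = (-3.9 - (-5))/(-2 - (-5)) = 0.366667

P(-3.9) = 5×L_0(-3.9) + 13×L_1(-3.9)
P(-3.9) = 7.933333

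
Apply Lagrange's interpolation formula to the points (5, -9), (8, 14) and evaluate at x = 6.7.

Lagrange interpolation formula:
P(x) = Σ yᵢ × Lᵢ(x)
where Lᵢ(x) = Π_{j≠i} (x - xⱼ)/(xᵢ - xⱼ)

L_0(6.7) = (6.7 - 8)/(5 - 8) = 0.433333
L_1(6.7) = (6.7 - 5)/(8 - 5) = 0.566667

P(6.7) = (-9)×L_0(6.7) + 14×L_1(6.7)
P(6.7) = 4.033333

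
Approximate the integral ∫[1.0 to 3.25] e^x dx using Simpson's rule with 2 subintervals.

f(x) = e^x
a = 1.0, b = 3.25, n = 2
h = (b - a)/n = 1.125000

Simpson's rule: (h/3)[f(x₀) + 4f(x₁) + 2f(x₂) + ... + f(xₙ)]

x_0 = 1.0000, f(x_0) = 2.718282, coefficient = 1
x_1 = 2.1250, f(x_1) = 8.372897, coefficient = 4
x_2 = 3.2500, f(x_2) = 25.790340, coefficient = 1

I ≈ (1.125000/3) × 62.000212 = 23.250079
Exact value: 23.072058
Error: 0.178021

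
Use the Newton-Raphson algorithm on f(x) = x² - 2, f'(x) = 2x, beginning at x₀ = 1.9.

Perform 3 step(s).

f(x) = x² - 2
f'(x) = 2x
x₀ = 1.9

Newton-Raphson formula: x_{n+1} = x_n - f(x_n)/f'(x_n)

Iteration 1:
  f(1.900000) = 1.610000
  f'(1.900000) = 3.800000
  x_1 = 1.900000 - 1.610000/3.800000 = 1.476316
Iteration 2:
  f(1.476316) = 0.179508
  f'(1.476316) = 2.952632
  x_2 = 1.476316 - 0.179508/2.952632 = 1.415520
Iteration 3:
  f(1.415520) = 0.003696
  f'(1.415520) = 2.831039
  x_3 = 1.415520 - 0.003696/2.831039 = 1.414214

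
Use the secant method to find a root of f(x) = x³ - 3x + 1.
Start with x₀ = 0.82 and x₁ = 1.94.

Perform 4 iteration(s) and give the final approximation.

f(x) = x³ - 3x + 1
x₀ = 0.82, x₁ = 1.94

Secant formula: x_{n+1} = x_n - f(x_n)(x_n - x_{n-1})/(f(x_n) - f(x_{n-1}))

Iteration 1:
  f(0.820000) = -0.908632
  f(1.940000) = 2.481384
  x_2 = 1.940000 - 2.481384×(1.940000 - 0.820000)/(2.481384 - (-0.908632))
       = 1.120196
Iteration 2:
  f(1.940000) = 2.481384
  f(1.120196) = -0.954923
  x_3 = 1.120196 - (-0.954923)×(1.120196 - 1.940000)/(-0.954923 - 2.481384)
       = 1.348013
Iteration 3:
  f(1.120196) = -0.954923
  f(1.348013) = -0.594512
  x_4 = 1.348013 - (-0.594512)×(1.348013 - 1.120196)/(-0.594512 - (-0.954923))
       = 1.723807
Iteration 4:
  f(1.348013) = -0.594512
  f(1.723807) = 0.950892
  x_5 = 1.723807 - 0.950892×(1.723807 - 1.348013)/(0.950892 - (-0.594512))
       = 1.492580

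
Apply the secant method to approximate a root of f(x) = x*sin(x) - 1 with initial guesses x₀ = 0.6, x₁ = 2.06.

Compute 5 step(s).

f(x) = x*sin(x) - 1
x₀ = 0.6, x₁ = 2.06

Secant formula: x_{n+1} = x_n - f(x_n)(x_n - x_{n-1})/(f(x_n) - f(x_{n-1}))

Iteration 1:
  f(0.600000) = -0.661215
  f(2.060000) = 0.818377
  x_2 = 2.060000 - 0.818377×(2.060000 - 0.600000)/(0.818377 - (-0.661215))
       = 1.252459
Iteration 2:
  f(2.060000) = 0.818377
  f(1.252459) = 0.189532
  x_3 = 1.252459 - 0.189532×(1.252459 - 2.060000)/(0.189532 - 0.818377)
       = 1.009069
Iteration 3:
  f(1.252459) = 0.189532
  f(1.009069) = -0.145989
  x_4 = 1.009069 - (-0.145989)×(1.009069 - 1.252459)/(-0.145989 - 0.189532)
       = 1.114970
Iteration 4:
  f(1.009069) = -0.145989
  f(1.114970) = 0.001130
  x_5 = 1.114970 - 0.001130×(1.114970 - 1.009069)/(0.001130 - (-0.145989))
       = 1.114157
Iteration 5:
  f(1.114970) = 0.001130
  f(1.114157) = 0.000000
  x_6 = 1.114157 - 0.000000×(1.114157 - 1.114970)/(0.000000 - 0.001130)
       = 1.114157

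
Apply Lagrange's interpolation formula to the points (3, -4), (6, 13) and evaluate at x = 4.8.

Lagrange interpolation formula:
P(x) = Σ yᵢ × Lᵢ(x)
where Lᵢ(x) = Π_{j≠i} (x - xⱼ)/(xᵢ - xⱼ)

L_0(4.8) = (4.8 - 6)/(3 - 6) = 0.400000
L_1(4.8) = (4.8 - 3)/(6 - 3) = 0.600000

P(4.8) = (-4)×L_0(4.8) + 13×L_1(4.8)
P(4.8) = 6.200000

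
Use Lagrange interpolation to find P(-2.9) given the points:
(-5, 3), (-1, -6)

Lagrange interpolation formula:
P(x) = Σ yᵢ × Lᵢ(x)
where Lᵢ(x) = Π_{j≠i} (x - xⱼ)/(xᵢ - xⱼ)

L_0(-2.9) = (-2.9 - (-1))/(-5 - (-1)) = 0.475000
L_1(-2.9) = (-2.9 - (-5))/(-1 - (-5)) = 0.525000

P(-2.9) = 3×L_0(-2.9) + (-6)×L_1(-2.9)
P(-2.9) = -1.725000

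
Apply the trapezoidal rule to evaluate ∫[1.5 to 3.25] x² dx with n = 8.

f(x) = x²
a = 1.5, b = 3.25, n = 8
h = (b - a)/n = 0.218750

Trapezoidal rule: (h/2)[f(x₀) + 2f(x₁) + 2f(x₂) + ... + f(xₙ)]

x_0 = 1.5000, f(x_0) = 2.250000, coefficient = 1
x_1 = 1.7188, f(x_1) = 2.954102, coefficient = 2
x_2 = 1.9375, f(x_2) = 3.753906, coefficient = 2
x_3 = 2.1562, f(x_3) = 4.649414, coefficient = 2
x_4 = 2.3750, f(x_4) = 5.640625, coefficient = 2
x_5 = 2.5938, f(x_5) = 6.727539, coefficient = 2
x_6 = 2.8125, f(x_6) = 7.910156, coefficient = 2
x_7 = 3.0312, f(x_7) = 9.188477, coefficient = 2
x_8 = 3.2500, f(x_8) = 10.562500, coefficient = 1

I ≈ (0.218750/2) × 94.460938 = 10.331665
Exact value: 10.317708
Error: 0.013957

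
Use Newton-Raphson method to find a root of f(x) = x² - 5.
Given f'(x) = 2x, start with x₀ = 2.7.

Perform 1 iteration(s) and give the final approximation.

f(x) = x² - 5
f'(x) = 2x
x₀ = 2.7

Newton-Raphson formula: x_{n+1} = x_n - f(x_n)/f'(x_n)

Iteration 1:
  f(2.700000) = 2.290000
  f'(2.700000) = 5.400000
  x_1 = 2.700000 - 2.290000/5.400000 = 2.275926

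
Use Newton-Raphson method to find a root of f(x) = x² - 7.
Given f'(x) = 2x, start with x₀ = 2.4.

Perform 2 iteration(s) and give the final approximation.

f(x) = x² - 7
f'(x) = 2x
x₀ = 2.4

Newton-Raphson formula: x_{n+1} = x_n - f(x_n)/f'(x_n)

Iteration 1:
  f(2.400000) = -1.240000
  f'(2.400000) = 4.800000
  x_1 = 2.400000 - (-1.240000)/4.800000 = 2.658333
Iteration 2:
  f(2.658333) = 0.066736
  f'(2.658333) = 5.316667
  x_2 = 2.658333 - 0.066736/5.316667 = 2.645781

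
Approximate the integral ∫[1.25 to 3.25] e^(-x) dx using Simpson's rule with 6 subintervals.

f(x) = e^(-x)
a = 1.25, b = 3.25, n = 6
h = (b - a)/n = 0.333333

Simpson's rule: (h/3)[f(x₀) + 4f(x₁) + 2f(x₂) + ... + f(xₙ)]

x_0 = 1.2500, f(x_0) = 0.286505, coefficient = 1
x_1 = 1.5833, f(x_1) = 0.205290, coefficient = 4
x_2 = 1.9167, f(x_2) = 0.147096, coefficient = 2
x_3 = 2.2500, f(x_3) = 0.105399, coefficient = 4
x_4 = 2.5833, f(x_4) = 0.075522, coefficient = 2
x_5 = 2.9167, f(x_5) = 0.054114, coefficient = 4
x_6 = 3.2500, f(x_6) = 0.038774, coefficient = 1

I ≈ (0.333333/3) × 2.229726 = 0.247747
Exact value: 0.247731
Error: 0.000017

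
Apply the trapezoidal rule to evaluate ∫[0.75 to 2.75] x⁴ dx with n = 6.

f(x) = x⁴
a = 0.75, b = 2.75, n = 6
h = (b - a)/n = 0.333333

Trapezoidal rule: (h/2)[f(x₀) + 2f(x₁) + 2f(x₂) + ... + f(xₙ)]

x_0 = 0.7500, f(x_0) = 0.316406, coefficient = 1
x_1 = 1.0833, f(x_1) = 1.377363, coefficient = 2
x_2 = 1.4167, f(x_2) = 4.027826, coefficient = 2
x_3 = 1.7500, f(x_3) = 9.378906, coefficient = 2
x_4 = 2.0833, f(x_4) = 18.838011, coefficient = 2
x_5 = 2.4167, f(x_5) = 34.108845, coefficient = 2
x_6 = 2.7500, f(x_6) = 57.191406, coefficient = 1

I ≈ (0.333333/2) × 192.969715 = 32.161619
Exact value: 31.407813
Error: 0.753807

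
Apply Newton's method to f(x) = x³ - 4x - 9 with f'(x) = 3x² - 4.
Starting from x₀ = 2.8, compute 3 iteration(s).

f(x) = x³ - 4x - 9
f'(x) = 3x² - 4
x₀ = 2.8

Newton-Raphson formula: x_{n+1} = x_n - f(x_n)/f'(x_n)

Iteration 1:
  f(2.800000) = 1.752000
  f'(2.800000) = 19.520000
  x_1 = 2.800000 - 1.752000/19.520000 = 2.710246
Iteration 2:
  f(2.710246) = 0.066946
  f'(2.710246) = 18.036299
  x_2 = 2.710246 - 0.066946/18.036299 = 2.706534
Iteration 3:
  f(2.706534) = 0.000112
  f'(2.706534) = 17.975982
  x_3 = 2.706534 - 0.000112/17.975982 = 2.706528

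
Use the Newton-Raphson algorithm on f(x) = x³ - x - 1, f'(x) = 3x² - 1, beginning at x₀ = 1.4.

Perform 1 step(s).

f(x) = x³ - x - 1
f'(x) = 3x² - 1
x₀ = 1.4

Newton-Raphson formula: x_{n+1} = x_n - f(x_n)/f'(x_n)

Iteration 1:
  f(1.400000) = 0.344000
  f'(1.400000) = 4.880000
  x_1 = 1.400000 - 0.344000/4.880000 = 1.329508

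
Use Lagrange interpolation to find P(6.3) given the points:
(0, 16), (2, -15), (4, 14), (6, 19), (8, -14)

Lagrange interpolation formula:
P(x) = Σ yᵢ × Lᵢ(x)
where Lᵢ(x) = Π_{j≠i} (x - xⱼ)/(xᵢ - xⱼ)

L_0(6.3) = (6.3 - 2)/(0 - 2) × (6.3 - 4)/(0 - 4) × (6.3 - 6)/(0 - 6) × (6.3 - 8)/(0 - 8) = -0.013135
L_1(6.3) = (6.3 - 0)/(2 - 0) × (6.3 - 4)/(2 - 4) × (6.3 - 6)/(2 - 6) × (6.3 - 8)/(2 - 8) = 0.076978
L_2(6.3) = (6.3 - 0)/(4 - 0) × (6.3 - 2)/(4 - 2) × (6.3 - 6)/(4 - 6) × (6.3 - 8)/(4 - 8) = -0.215873
L_3(6.3) = (6.3 - 0)/(6 - 0) × (6.3 - 2)/(6 - 2) × (6.3 - 4)/(6 - 4) × (6.3 - 8)/(6 - 8) = 1.103353
L_4(6.3) = (6.3 - 0)/(8 - 0) × (6.3 - 2)/(8 - 2) × (6.3 - 4)/(8 - 4) × (6.3 - 6)/(8 - 6) = 0.048677

P(6.3) = 16×L_0(6.3) + (-15)×L_1(6.3) + 14×L_2(6.3) + 19×L_3(6.3) + (-14)×L_4(6.3)
P(6.3) = 15.895164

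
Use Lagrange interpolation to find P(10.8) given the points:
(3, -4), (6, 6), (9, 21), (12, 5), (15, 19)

Lagrange interpolation formula:
P(x) = Σ yᵢ × Lᵢ(x)
where Lᵢ(x) = Π_{j≠i} (x - xⱼ)/(xᵢ - xⱼ)

L_0(10.8) = (10.8 - 6)/(3 - 6) × (10.8 - 9)/(3 - 9) × (10.8 - 12)/(3 - 12) × (10.8 - 15)/(3 - 15) = 0.022400
L_1(10.8) = (10.8 - 3)/(6 - 3) × (10.8 - 9)/(6 - 9) × (10.8 - 12)/(6 - 12) × (10.8 - 15)/(6 - 15) = -0.145600
L_2(10.8) = (10.8 - 3)/(9 - 3) × (10.8 - 6)/(9 - 6) × (10.8 - 12)/(9 - 12) × (10.8 - 15)/(9 - 15) = 0.582400
L_3(10.8) = (10.8 - 3)/(12 - 3) × (10.8 - 6)/(12 - 6) × (10.8 - 9)/(12 - 9) × (10.8 - 15)/(12 - 15) = 0.582400
L_4(10.8) = (10.8 - 3)/(15 - 3) × (10.8 - 6)/(15 - 6) × (10.8 - 9)/(15 - 9) × (10.8 - 12)/(15 - 12) = -0.041600

P(10.8) = (-4)×L_0(10.8) + 6×L_1(10.8) + 21×L_2(10.8) + 5×L_3(10.8) + 19×L_4(10.8)
P(10.8) = 13.388800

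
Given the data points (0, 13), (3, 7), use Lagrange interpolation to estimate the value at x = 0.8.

Lagrange interpolation formula:
P(x) = Σ yᵢ × Lᵢ(x)
where Lᵢ(x) = Π_{j≠i} (x - xⱼ)/(xᵢ - xⱼ)

L_0(0.8) = (0.8 - 3)/(0 - 3) = 0.733333
L_1(0.8) = (0.8 - 0)/(3 - 0) = 0.266667

P(0.8) = 13×L_0(0.8) + 7×L_1(0.8)
P(0.8) = 11.400000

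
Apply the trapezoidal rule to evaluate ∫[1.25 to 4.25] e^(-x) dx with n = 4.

f(x) = e^(-x)
a = 1.25, b = 4.25, n = 4
h = (b - a)/n = 0.750000

Trapezoidal rule: (h/2)[f(x₀) + 2f(x₁) + 2f(x₂) + ... + f(xₙ)]

x_0 = 1.2500, f(x_0) = 0.286505, coefficient = 1
x_1 = 2.0000, f(x_1) = 0.135335, coefficient = 2
x_2 = 2.7500, f(x_2) = 0.063928, coefficient = 2
x_3 = 3.5000, f(x_3) = 0.030197, coefficient = 2
x_4 = 4.2500, f(x_4) = 0.014264, coefficient = 1

I ≈ (0.750000/2) × 0.759690 = 0.284884
Exact value: 0.272241
Error: 0.012643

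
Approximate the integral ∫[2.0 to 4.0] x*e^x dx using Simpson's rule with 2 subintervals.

f(x) = x*e^x
a = 2.0, b = 4.0, n = 2
h = (b - a)/n = 1.000000

Simpson's rule: (h/3)[f(x₀) + 4f(x₁) + 2f(x₂) + ... + f(xₙ)]

x_0 = 2.0000, f(x_0) = 14.778112, coefficient = 1
x_1 = 3.0000, f(x_1) = 60.256611, coefficient = 4
x_2 = 4.0000, f(x_2) = 218.392600, coefficient = 1

I ≈ (1.000000/3) × 474.197155 = 158.065718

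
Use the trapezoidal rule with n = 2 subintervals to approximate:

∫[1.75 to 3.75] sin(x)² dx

f(x) = sin(x)²
a = 1.75, b = 3.75, n = 2
h = (b - a)/n = 1.000000

Trapezoidal rule: (h/2)[f(x₀) + 2f(x₁) + 2f(x₂) + ... + f(xₙ)]

x_0 = 1.7500, f(x_0) = 0.968228, coefficient = 1
x_1 = 2.7500, f(x_1) = 0.145665, coefficient = 2
x_2 = 3.7500, f(x_2) = 0.326682, coefficient = 1

I ≈ (1.000000/2) × 1.586241 = 0.793120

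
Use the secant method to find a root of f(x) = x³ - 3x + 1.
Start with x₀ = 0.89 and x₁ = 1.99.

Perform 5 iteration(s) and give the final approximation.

f(x) = x³ - 3x + 1
x₀ = 0.89, x₁ = 1.99

Secant formula: x_{n+1} = x_n - f(x_n)(x_n - x_{n-1})/(f(x_n) - f(x_{n-1}))

Iteration 1:
  f(0.890000) = -0.965031
  f(1.990000) = 2.910599
  x_2 = 1.990000 - 2.910599×(1.990000 - 0.890000)/(2.910599 - (-0.965031))
       = 1.163900
Iteration 2:
  f(1.990000) = 2.910599
  f(1.163900) = -0.915008
  x_3 = 1.163900 - (-0.915008)×(1.163900 - 1.990000)/(-0.915008 - 2.910599)
       = 1.361486
Iteration 3:
  f(1.163900) = -0.915008
  f(1.361486) = -0.560747
  x_4 = 1.361486 - (-0.560747)×(1.361486 - 1.163900)/(-0.560747 - (-0.915008))
       = 1.674239
Iteration 4:
  f(1.361486) = -0.560747
  f(1.674239) = 0.670302
  x_5 = 1.674239 - 0.670302×(1.674239 - 1.361486)/(0.670302 - (-0.560747))
       = 1.503946
Iteration 5:
  f(1.674239) = 0.670302
  f(1.503946) = -0.110132
  x_6 = 1.503946 - (-0.110132)×(1.503946 - 1.674239)/(-0.110132 - 0.670302)
       = 1.527977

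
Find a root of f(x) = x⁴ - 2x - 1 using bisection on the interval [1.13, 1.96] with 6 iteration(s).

f(x) = x⁴ - 2x - 1
Initial interval: [1.13, 1.96]

Iteration 1:
  c_1 = (1.130000 + 1.960000)/2 = 1.545000
  f(c_1) = f(1.545000) = 1.607888
  f(a) × f(c) < 0, new interval: [1.130000, 1.545000]
Iteration 2:
  c_2 = (1.130000 + 1.545000)/2 = 1.337500
  f(c_2) = f(1.337500) = -0.474814
  f(a) × f(c) ≥ 0, new interval: [1.337500, 1.545000]
Iteration 3:
  c_3 = (1.337500 + 1.545000)/2 = 1.441250
  f(c_3) = f(1.441250) = 0.432266
  f(a) × f(c) < 0, new interval: [1.337500, 1.441250]
Iteration 4:
  c_4 = (1.337500 + 1.441250)/2 = 1.389375
  f(c_4) = f(1.389375) = -0.052449
  f(a) × f(c) ≥ 0, new interval: [1.389375, 1.441250]
Iteration 5:
  c_5 = (1.389375 + 1.441250)/2 = 1.415312
  f(c_5) = f(1.415312) = 0.181823
  f(a) × f(c) < 0, new interval: [1.389375, 1.415312]
Iteration 6:
  c_6 = (1.389375 + 1.415312)/2 = 1.402344
  f(c_6) = f(1.402344) = 0.062702
  f(a) × f(c) < 0, new interval: [1.389375, 1.402344]

After 6 iteration(s), the approximation is c_6 = 1.402344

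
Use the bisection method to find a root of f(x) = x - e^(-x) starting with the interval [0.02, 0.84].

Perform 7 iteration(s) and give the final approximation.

f(x) = x - e^(-x)
Initial interval: [0.02, 0.84]

Iteration 1:
  c_1 = (0.020000 + 0.840000)/2 = 0.430000
  f(c_1) = f(0.430000) = -0.220509
  f(a) × f(c) ≥ 0, new interval: [0.430000, 0.840000]
Iteration 2:
  c_2 = (0.430000 + 0.840000)/2 = 0.635000
  f(c_2) = f(0.635000) = 0.105065
  f(a) × f(c) < 0, new interval: [0.430000, 0.635000]
Iteration 3:
  c_3 = (0.430000 + 0.635000)/2 = 0.532500
  f(c_3) = f(0.532500) = -0.054635
  f(a) × f(c) ≥ 0, new interval: [0.532500, 0.635000]
Iteration 4:
  c_4 = (0.532500 + 0.635000)/2 = 0.583750
  f(c_4) = f(0.583750) = 0.025947
  f(a) × f(c) < 0, new interval: [0.532500, 0.583750]
Iteration 5:
  c_5 = (0.532500 + 0.583750)/2 = 0.558125
  f(c_5) = f(0.558125) = -0.014156
  f(a) × f(c) ≥ 0, new interval: [0.558125, 0.583750]
Iteration 6:
  c_6 = (0.558125 + 0.583750)/2 = 0.570937
  f(c_6) = f(0.570937) = 0.005942
  f(a) × f(c) < 0, new interval: [0.558125, 0.570937]
Iteration 7:
  c_7 = (0.558125 + 0.570937)/2 = 0.564531
  f(c_7) = f(0.564531) = -0.004095
  f(a) × f(c) ≥ 0, new interval: [0.564531, 0.570937]

After 7 iteration(s), the approximation is c_7 = 0.564531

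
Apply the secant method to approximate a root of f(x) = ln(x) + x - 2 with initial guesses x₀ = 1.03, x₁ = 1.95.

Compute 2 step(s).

f(x) = ln(x) + x - 2
x₀ = 1.03, x₁ = 1.95

Secant formula: x_{n+1} = x_n - f(x_n)(x_n - x_{n-1})/(f(x_n) - f(x_{n-1}))

Iteration 1:
  f(1.030000) = -0.940441
  f(1.950000) = 0.617829
  x_2 = 1.950000 - 0.617829×(1.950000 - 1.030000)/(0.617829 - (-0.940441))
       = 1.585235
Iteration 2:
  f(1.950000) = 0.617829
  f(1.585235) = 0.045967
  x_3 = 1.585235 - 0.045967×(1.585235 - 1.950000)/(0.045967 - 0.617829)
       = 1.555914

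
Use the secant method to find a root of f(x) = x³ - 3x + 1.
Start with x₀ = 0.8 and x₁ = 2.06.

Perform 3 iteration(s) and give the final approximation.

f(x) = x³ - 3x + 1
x₀ = 0.8, x₁ = 2.06

Secant formula: x_{n+1} = x_n - f(x_n)(x_n - x_{n-1})/(f(x_n) - f(x_{n-1}))

Iteration 1:
  f(0.800000) = -0.888000
  f(2.060000) = 3.561816
  x_2 = 2.060000 - 3.561816×(2.060000 - 0.800000)/(3.561816 - (-0.888000))
       = 1.051444
Iteration 2:
  f(2.060000) = 3.561816
  f(1.051444) = -0.991924
  x_3 = 1.051444 - (-0.991924)×(1.051444 - 2.060000)/(-0.991924 - 3.561816)
       = 1.271134
Iteration 3:
  f(1.051444) = -0.991924
  f(1.271134) = -0.759527
  x_4 = 1.271134 - (-0.759527)×(1.271134 - 1.051444)/(-0.759527 - (-0.991924))
       = 1.989130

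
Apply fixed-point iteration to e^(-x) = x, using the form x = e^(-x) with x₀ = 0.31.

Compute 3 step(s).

Equation: e^(-x) = x
Fixed-point form: x = e^(-x)
x₀ = 0.31

x_1 = g(0.310000) = 0.733447
x_2 = g(0.733447) = 0.480251
x_3 = g(0.480251) = 0.618628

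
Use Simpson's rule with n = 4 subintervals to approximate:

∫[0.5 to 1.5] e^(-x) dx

f(x) = e^(-x)
a = 0.5, b = 1.5, n = 4
h = (b - a)/n = 0.250000

Simpson's rule: (h/3)[f(x₀) + 4f(x₁) + 2f(x₂) + ... + f(xₙ)]

x_0 = 0.5000, f(x_0) = 0.606531, coefficient = 1
x_1 = 0.7500, f(x_1) = 0.472367, coefficient = 4
x_2 = 1.0000, f(x_2) = 0.367879, coefficient = 2
x_3 = 1.2500, f(x_3) = 0.286505, coefficient = 4
x_4 = 1.5000, f(x_4) = 0.223130, coefficient = 1

I ≈ (0.250000/3) × 4.600905 = 0.383409
Exact value: 0.383400
Error: 0.000008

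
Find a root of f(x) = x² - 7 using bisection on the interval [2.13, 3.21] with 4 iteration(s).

f(x) = x² - 7
Initial interval: [2.13, 3.21]

Iteration 1:
  c_1 = (2.130000 + 3.210000)/2 = 2.670000
  f(c_1) = f(2.670000) = 0.128900
  f(a) × f(c) < 0, new interval: [2.130000, 2.670000]
Iteration 2:
  c_2 = (2.130000 + 2.670000)/2 = 2.400000
  f(c_2) = f(2.400000) = -1.240000
  f(a) × f(c) ≥ 0, new interval: [2.400000, 2.670000]
Iteration 3:
  c_3 = (2.400000 + 2.670000)/2 = 2.535000
  f(c_3) = f(2.535000) = -0.573775
  f(a) × f(c) ≥ 0, new interval: [2.535000, 2.670000]
Iteration 4:
  c_4 = (2.535000 + 2.670000)/2 = 2.602500
  f(c_4) = f(2.602500) = -0.226994
  f(a) × f(c) ≥ 0, new interval: [2.602500, 2.670000]

After 4 iteration(s), the approximation is c_4 = 2.602500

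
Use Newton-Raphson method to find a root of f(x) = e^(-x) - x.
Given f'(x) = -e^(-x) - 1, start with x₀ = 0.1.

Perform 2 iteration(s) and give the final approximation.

f(x) = e^(-x) - x
f'(x) = -e^(-x) - 1
x₀ = 0.1

Newton-Raphson formula: x_{n+1} = x_n - f(x_n)/f'(x_n)

Iteration 1:
  f(0.100000) = 0.804837
  f'(0.100000) = -1.904837
  x_1 = 0.100000 - 0.804837/(-1.904837) = 0.522523
Iteration 2:
  f(0.522523) = 0.070500
  f'(0.522523) = -1.593023
  x_2 = 0.522523 - 0.070500/(-1.593023) = 0.566778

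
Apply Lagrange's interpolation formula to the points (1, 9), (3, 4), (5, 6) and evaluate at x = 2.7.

Lagrange interpolation formula:
P(x) = Σ yᵢ × Lᵢ(x)
where Lᵢ(x) = Π_{j≠i} (x - xⱼ)/(xᵢ - xⱼ)

L_0(2.7) = (2.7 - 3)/(1 - 3) × (2.7 - 5)/(1 - 5) = 0.086250
L_1(2.7) = (2.7 - 1)/(3 - 1) × (2.7 - 5)/(3 - 5) = 0.977500
L_2(2.7) = (2.7 - 1)/(5 - 1) × (2.7 - 3)/(5 - 3) = -0.063750

P(2.7) = 9×L_0(2.7) + 4×L_1(2.7) + 6×L_2(2.7)
P(2.7) = 4.303750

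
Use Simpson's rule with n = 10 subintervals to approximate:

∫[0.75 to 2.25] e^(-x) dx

f(x) = e^(-x)
a = 0.75, b = 2.25, n = 10
h = (b - a)/n = 0.150000

Simpson's rule: (h/3)[f(x₀) + 4f(x₁) + 2f(x₂) + ... + f(xₙ)]

x_0 = 0.7500, f(x_0) = 0.472367, coefficient = 1
x_1 = 0.9000, f(x_1) = 0.406570, coefficient = 4
x_2 = 1.0500, f(x_2) = 0.349938, coefficient = 2
x_3 = 1.2000, f(x_3) = 0.301194, coefficient = 4
x_4 = 1.3500, f(x_4) = 0.259240, coefficient = 2
x_5 = 1.5000, f(x_5) = 0.223130, coefficient = 4
x_6 = 1.6500, f(x_6) = 0.192050, coefficient = 2
x_7 = 1.8000, f(x_7) = 0.165299, coefficient = 4
x_8 = 1.9500, f(x_8) = 0.142274, coefficient = 2
x_9 = 2.1000, f(x_9) = 0.122456, coefficient = 4
x_10 = 2.2500, f(x_10) = 0.105399, coefficient = 1

I ≈ (0.150000/3) × 7.339367 = 0.366968
Exact value: 0.366967
Error: 0.000001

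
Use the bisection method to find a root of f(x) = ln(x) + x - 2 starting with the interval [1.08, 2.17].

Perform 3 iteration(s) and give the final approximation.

f(x) = ln(x) + x - 2
Initial interval: [1.08, 2.17]

Iteration 1:
  c_1 = (1.080000 + 2.170000)/2 = 1.625000
  f(c_1) = f(1.625000) = 0.110508
  f(a) × f(c) < 0, new interval: [1.080000, 1.625000]
Iteration 2:
  c_2 = (1.080000 + 1.625000)/2 = 1.352500
  f(c_2) = f(1.352500) = -0.345545
  f(a) × f(c) ≥ 0, new interval: [1.352500, 1.625000]
Iteration 3:
  c_3 = (1.352500 + 1.625000)/2 = 1.488750
  f(c_3) = f(1.488750) = -0.113313
  f(a) × f(c) ≥ 0, new interval: [1.488750, 1.625000]

After 3 iteration(s), the approximation is c_3 = 1.488750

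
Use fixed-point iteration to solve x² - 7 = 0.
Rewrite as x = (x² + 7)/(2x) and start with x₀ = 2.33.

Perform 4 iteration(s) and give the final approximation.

Equation: x² - 7 = 0
Fixed-point form: x = (x² + 7)/(2x)
x₀ = 2.33

x_1 = g(2.330000) = 2.667146
x_2 = g(2.667146) = 2.645837
x_3 = g(2.645837) = 2.645751
x_4 = g(2.645751) = 2.645751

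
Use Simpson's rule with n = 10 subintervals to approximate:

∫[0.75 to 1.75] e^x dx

f(x) = e^x
a = 0.75, b = 1.75, n = 10
h = (b - a)/n = 0.100000

Simpson's rule: (h/3)[f(x₀) + 4f(x₁) + 2f(x₂) + ... + f(xₙ)]

x_0 = 0.7500, f(x_0) = 2.117000, coefficient = 1
x_1 = 0.8500, f(x_1) = 2.339647, coefficient = 4
x_2 = 0.9500, f(x_2) = 2.585710, coefficient = 2
x_3 = 1.0500, f(x_3) = 2.857651, coefficient = 4
x_4 = 1.1500, f(x_4) = 3.158193, coefficient = 2
x_5 = 1.2500, f(x_5) = 3.490343, coefficient = 4
x_6 = 1.3500, f(x_6) = 3.857426, coefficient = 2
x_7 = 1.4500, f(x_7) = 4.263115, coefficient = 4
x_8 = 1.5500, f(x_8) = 4.711470, coefficient = 2
x_9 = 1.6500, f(x_9) = 5.206980, coefficient = 4
x_10 = 1.7500, f(x_10) = 5.754603, coefficient = 1

I ≈ (0.100000/3) × 109.128140 = 3.637605
Exact value: 3.637603
Error: 0.000002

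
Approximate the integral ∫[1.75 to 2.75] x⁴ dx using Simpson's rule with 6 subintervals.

f(x) = x⁴
a = 1.75, b = 2.75, n = 6
h = (b - a)/n = 0.166667

Simpson's rule: (h/3)[f(x₀) + 4f(x₁) + 2f(x₂) + ... + f(xₙ)]

x_0 = 1.7500, f(x_0) = 9.378906, coefficient = 1
x_1 = 1.9167, f(x_1) = 13.495419, coefficient = 4
x_2 = 2.0833, f(x_2) = 18.838011, coefficient = 2
x_3 = 2.2500, f(x_3) = 25.628906, coefficient = 4
x_4 = 2.4167, f(x_4) = 34.108845, coefficient = 2
x_5 = 2.5833, f(x_5) = 44.537085, coefficient = 4
x_6 = 2.7500, f(x_6) = 57.191406, coefficient = 1

I ≈ (0.166667/3) × 507.109664 = 28.172759
Exact value: 28.172656
Error: 0.000103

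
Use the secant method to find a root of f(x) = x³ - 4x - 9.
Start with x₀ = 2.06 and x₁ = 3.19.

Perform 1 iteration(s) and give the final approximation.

f(x) = x³ - 4x - 9
x₀ = 2.06, x₁ = 3.19

Secant formula: x_{n+1} = x_n - f(x_n)(x_n - x_{n-1})/(f(x_n) - f(x_{n-1}))

Iteration 1:
  f(2.060000) = -8.498184
  f(3.190000) = 10.701759
  x_2 = 3.190000 - 10.701759×(3.190000 - 2.060000)/(10.701759 - (-8.498184))
       = 2.560155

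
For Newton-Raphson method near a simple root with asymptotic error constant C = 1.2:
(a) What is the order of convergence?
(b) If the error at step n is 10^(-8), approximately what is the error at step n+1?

(a) Newton-Raphson has quadratic (order 2) convergence near simple roots.
    This means |e_{n+1}| ≈ C|e_n|².

(b) With |e_n| = 10^(-8) and C = 1.2:
    |e_{n+1}| ≈ 1.2 × (10^(-8))² = 1.2 × 10^(-16)

(a) 2 (quadratic); (b) |e_{n+1}| ≈ 1.200e-16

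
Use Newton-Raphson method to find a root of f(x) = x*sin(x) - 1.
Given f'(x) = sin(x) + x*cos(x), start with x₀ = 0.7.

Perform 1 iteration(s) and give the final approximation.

f(x) = x*sin(x) - 1
f'(x) = sin(x) + x*cos(x)
x₀ = 0.7

Newton-Raphson formula: x_{n+1} = x_n - f(x_n)/f'(x_n)

Iteration 1:
  f(0.700000) = -0.549048
  f'(0.700000) = 1.179607
  x_1 = 0.700000 - (-0.549048)/1.179607 = 1.165450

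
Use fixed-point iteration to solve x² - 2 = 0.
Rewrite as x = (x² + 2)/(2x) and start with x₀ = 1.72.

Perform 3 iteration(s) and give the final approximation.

Equation: x² - 2 = 0
Fixed-point form: x = (x² + 2)/(2x)
x₀ = 1.72

x_1 = g(1.720000) = 1.441395
x_2 = g(1.441395) = 1.414470
x_3 = g(1.414470) = 1.414214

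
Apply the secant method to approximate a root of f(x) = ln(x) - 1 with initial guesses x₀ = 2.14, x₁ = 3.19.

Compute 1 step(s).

f(x) = ln(x) - 1
x₀ = 2.14, x₁ = 3.19

Secant formula: x_{n+1} = x_n - f(x_n)(x_n - x_{n-1})/(f(x_n) - f(x_{n-1}))

Iteration 1:
  f(2.140000) = -0.239194
  f(3.190000) = 0.160021
  x_2 = 3.190000 - 0.160021×(3.190000 - 2.140000)/(0.160021 - (-0.239194))
       = 2.769119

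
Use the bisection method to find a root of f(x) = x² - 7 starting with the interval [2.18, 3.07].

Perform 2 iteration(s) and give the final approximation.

f(x) = x² - 7
Initial interval: [2.18, 3.07]

Iteration 1:
  c_1 = (2.180000 + 3.070000)/2 = 2.625000
  f(c_1) = f(2.625000) = -0.109375
  f(a) × f(c) ≥ 0, new interval: [2.625000, 3.070000]
Iteration 2:
  c_2 = (2.625000 + 3.070000)/2 = 2.847500
  f(c_2) = f(2.847500) = 1.108256
  f(a) × f(c) < 0, new interval: [2.625000, 2.847500]

After 2 iteration(s), the approximation is c_2 = 2.847500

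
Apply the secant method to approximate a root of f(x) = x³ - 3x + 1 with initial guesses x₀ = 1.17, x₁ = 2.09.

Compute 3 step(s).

f(x) = x³ - 3x + 1
x₀ = 1.17, x₁ = 2.09

Secant formula: x_{n+1} = x_n - f(x_n)(x_n - x_{n-1})/(f(x_n) - f(x_{n-1}))

Iteration 1:
  f(1.170000) = -0.908387
  f(2.090000) = 3.859329
  x_2 = 2.090000 - 3.859329×(2.090000 - 1.170000)/(3.859329 - (-0.908387))
       = 1.345286
Iteration 2:
  f(2.090000) = 3.859329
  f(1.345286) = -0.601166
  x_3 = 1.345286 - (-0.601166)×(1.345286 - 2.090000)/(-0.601166 - 3.859329)
       = 1.445656
Iteration 3:
  f(1.345286) = -0.601166
  f(1.445656) = -0.315662
  x_4 = 1.445656 - (-0.315662)×(1.445656 - 1.345286)/(-0.315662 - (-0.601166))
       = 1.556627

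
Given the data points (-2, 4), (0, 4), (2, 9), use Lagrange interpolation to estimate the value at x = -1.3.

Lagrange interpolation formula:
P(x) = Σ yᵢ × Lᵢ(x)
where Lᵢ(x) = Π_{j≠i} (x - xⱼ)/(xᵢ - xⱼ)

L_0(-1.3) = (-1.3 - 0)/(-2 - 0) × (-1.3 - 2)/(-2 - 2) = 0.536250
L_1(-1.3) = (-1.3 - (-2))/(0 - (-2)) × (-1.3 - 2)/(0 - 2) = 0.577500
L_2(-1.3) = (-1.3 - (-2))/(2 - (-2)) × (-1.3 - 0)/(2 - 0) = -0.113750

P(-1.3) = 4×L_0(-1.3) + 4×L_1(-1.3) + 9×L_2(-1.3)
P(-1.3) = 3.431250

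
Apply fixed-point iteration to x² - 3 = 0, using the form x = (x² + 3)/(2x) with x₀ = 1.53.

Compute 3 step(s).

Equation: x² - 3 = 0
Fixed-point form: x = (x² + 3)/(2x)
x₀ = 1.53

x_1 = g(1.530000) = 1.745392
x_2 = g(1.745392) = 1.732102
x_3 = g(1.732102) = 1.732051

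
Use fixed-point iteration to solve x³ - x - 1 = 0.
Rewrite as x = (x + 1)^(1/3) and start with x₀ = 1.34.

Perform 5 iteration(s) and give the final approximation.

Equation: x³ - x - 1 = 0
Fixed-point form: x = (x + 1)^(1/3)
x₀ = 1.34

x_1 = g(1.340000) = 1.327614
x_2 = g(1.327614) = 1.325268
x_3 = g(1.325268) = 1.324822
x_4 = g(1.324822) = 1.324738
x_5 = g(1.324738) = 1.324722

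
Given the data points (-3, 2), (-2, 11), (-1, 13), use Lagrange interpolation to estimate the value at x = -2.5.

Lagrange interpolation formula:
P(x) = Σ yᵢ × Lᵢ(x)
where Lᵢ(x) = Π_{j≠i} (x - xⱼ)/(xᵢ - xⱼ)

L_0(-2.5) = (-2.5 - (-2))/(-3 - (-2)) × (-2.5 - (-1))/(-3 - (-1)) = 0.375000
L_1(-2.5) = (-2.5 - (-3))/(-2 - (-3)) × (-2.5 - (-1))/(-2 - (-1)) = 0.750000
L_2(-2.5) = (-2.5 - (-3))/(-1 - (-3)) × (-2.5 - (-2))/(-1 - (-2)) = -0.125000

P(-2.5) = 2×L_0(-2.5) + 11×L_1(-2.5) + 13×L_2(-2.5)
P(-2.5) = 7.375000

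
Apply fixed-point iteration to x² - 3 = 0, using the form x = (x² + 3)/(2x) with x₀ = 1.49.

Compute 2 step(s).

Equation: x² - 3 = 0
Fixed-point form: x = (x² + 3)/(2x)
x₀ = 1.49

x_1 = g(1.490000) = 1.751711
x_2 = g(1.751711) = 1.732161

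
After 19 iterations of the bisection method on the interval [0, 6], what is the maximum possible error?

Bisection error bound: |error| ≤ (b-a)/2^n
|error| ≤ (6 - 0)/2^19 = 6/2^19
|error| ≤ 0.0000114441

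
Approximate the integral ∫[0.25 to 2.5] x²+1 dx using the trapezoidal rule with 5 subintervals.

f(x) = x²+1
a = 0.25, b = 2.5, n = 5
h = (b - a)/n = 0.450000

Trapezoidal rule: (h/2)[f(x₀) + 2f(x₁) + 2f(x₂) + ... + f(xₙ)]

x_0 = 0.2500, f(x_0) = 1.062500, coefficient = 1
x_1 = 0.7000, f(x_1) = 1.490000, coefficient = 2
x_2 = 1.1500, f(x_2) = 2.322500, coefficient = 2
x_3 = 1.6000, f(x_3) = 3.560000, coefficient = 2
x_4 = 2.0500, f(x_4) = 5.202500, coefficient = 2
x_5 = 2.5000, f(x_5) = 7.250000, coefficient = 1

I ≈ (0.450000/2) × 33.462500 = 7.529063
Exact value: 7.453125
Error: 0.075938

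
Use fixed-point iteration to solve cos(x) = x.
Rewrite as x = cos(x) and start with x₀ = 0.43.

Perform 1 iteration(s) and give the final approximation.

Equation: cos(x) = x
Fixed-point form: x = cos(x)
x₀ = 0.43

x_1 = g(0.430000) = 0.908966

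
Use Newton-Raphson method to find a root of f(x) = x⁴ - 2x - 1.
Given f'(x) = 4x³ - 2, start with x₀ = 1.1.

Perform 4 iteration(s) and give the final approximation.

f(x) = x⁴ - 2x - 1
f'(x) = 4x³ - 2
x₀ = 1.1

Newton-Raphson formula: x_{n+1} = x_n - f(x_n)/f'(x_n)

Iteration 1:
  f(1.100000) = -1.735900
  f'(1.100000) = 3.324000
  x_1 = 1.100000 - (-1.735900)/3.324000 = 1.622232
Iteration 2:
  f(1.622232) = 2.681051
  f'(1.622232) = 15.076509
  x_2 = 1.622232 - 2.681051/15.076509 = 1.444403
Iteration 3:
  f(1.444403) = 0.463837
  f'(1.444403) = 10.053820
  x_3 = 1.444403 - 0.463837/10.053820 = 1.398267
Iteration 4:
  f(1.398267) = 0.026081
  f'(1.398267) = 8.935293
  x_4 = 1.398267 - 0.026081/8.935293 = 1.395348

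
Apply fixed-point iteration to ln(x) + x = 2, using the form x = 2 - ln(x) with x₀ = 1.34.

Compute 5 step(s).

Equation: ln(x) + x = 2
Fixed-point form: x = 2 - ln(x)
x₀ = 1.34

x_1 = g(1.340000) = 1.707330
x_2 = g(1.707330) = 1.465069
x_3 = g(1.465069) = 1.618098
x_4 = g(1.618098) = 1.518749
x_5 = g(1.518749) = 1.582113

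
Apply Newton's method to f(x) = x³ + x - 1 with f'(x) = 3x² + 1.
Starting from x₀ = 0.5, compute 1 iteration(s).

f(x) = x³ + x - 1
f'(x) = 3x² + 1
x₀ = 0.5

Newton-Raphson formula: x_{n+1} = x_n - f(x_n)/f'(x_n)

Iteration 1:
  f(0.500000) = -0.375000
  f'(0.500000) = 1.750000
  x_1 = 0.500000 - (-0.375000)/1.750000 = 0.714286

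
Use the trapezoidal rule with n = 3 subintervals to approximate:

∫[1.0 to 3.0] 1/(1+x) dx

f(x) = 1/(1+x)
a = 1.0, b = 3.0, n = 3
h = (b - a)/n = 0.666667

Trapezoidal rule: (h/2)[f(x₀) + 2f(x₁) + 2f(x₂) + ... + f(xₙ)]

x_0 = 1.0000, f(x_0) = 0.500000, coefficient = 1
x_1 = 1.6667, f(x_1) = 0.375000, coefficient = 2
x_2 = 2.3333, f(x_2) = 0.300000, coefficient = 2
x_3 = 3.0000, f(x_3) = 0.250000, coefficient = 1

I ≈ (0.666667/2) × 2.100000 = 0.700000
Exact value: 0.693147
Error: 0.006853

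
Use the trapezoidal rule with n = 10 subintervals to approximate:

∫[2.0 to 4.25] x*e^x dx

f(x) = x*e^x
a = 2.0, b = 4.25, n = 10
h = (b - a)/n = 0.225000

Trapezoidal rule: (h/2)[f(x₀) + 2f(x₁) + 2f(x₂) + ... + f(xₙ)]

x_0 = 2.0000, f(x_0) = 14.778112, coefficient = 1
x_1 = 2.2250, f(x_1) = 20.588999, coefficient = 2
x_2 = 2.4500, f(x_2) = 28.391449, coefficient = 2
x_3 = 2.6750, f(x_3) = 38.820536, coefficient = 2
x_4 = 2.9000, f(x_4) = 52.705022, coefficient = 2
x_5 = 3.1250, f(x_5) = 71.124672, coefficient = 2
x_6 = 3.3500, f(x_6) = 95.484158, coefficient = 2
x_7 = 3.5750, f(x_7) = 127.608269, coefficient = 2
x_8 = 3.8000, f(x_8) = 169.864501, coefficient = 2
x_9 = 4.0250, f(x_9) = 225.320743, coefficient = 2
x_10 = 4.2500, f(x_10) = 297.948002, coefficient = 1

I ≈ (0.225000/2) × 1972.542813 = 221.911066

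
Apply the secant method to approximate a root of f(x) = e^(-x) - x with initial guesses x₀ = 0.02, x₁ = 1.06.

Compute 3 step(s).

f(x) = e^(-x) - x
x₀ = 0.02, x₁ = 1.06

Secant formula: x_{n+1} = x_n - f(x_n)(x_n - x_{n-1})/(f(x_n) - f(x_{n-1}))

Iteration 1:
  f(0.020000) = 0.960199
  f(1.060000) = -0.713544
  x_2 = 1.060000 - (-0.713544)×(1.060000 - 0.020000)/(-0.713544 - 0.960199)
       = 0.616631
Iteration 2:
  f(1.060000) = -0.713544
  f(0.616631) = -0.076871
  x_3 = 0.616631 - (-0.076871)×(0.616631 - 1.060000)/(-0.076871 - (-0.713544))
       = 0.563099
Iteration 3:
  f(0.616631) = -0.076871
  f(0.563099) = 0.006342
  x_4 = 0.563099 - 0.006342×(0.563099 - 0.616631)/(0.006342 - (-0.076871))
       = 0.567179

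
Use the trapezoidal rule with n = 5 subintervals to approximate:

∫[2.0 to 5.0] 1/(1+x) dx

f(x) = 1/(1+x)
a = 2.0, b = 5.0, n = 5
h = (b - a)/n = 0.600000

Trapezoidal rule: (h/2)[f(x₀) + 2f(x₁) + 2f(x₂) + ... + f(xₙ)]

x_0 = 2.0000, f(x_0) = 0.333333, coefficient = 1
x_1 = 2.6000, f(x_1) = 0.277778, coefficient = 2
x_2 = 3.2000, f(x_2) = 0.238095, coefficient = 2
x_3 = 3.8000, f(x_3) = 0.208333, coefficient = 2
x_4 = 4.4000, f(x_4) = 0.185185, coefficient = 2
x_5 = 5.0000, f(x_5) = 0.166667, coefficient = 1

I ≈ (0.600000/2) × 2.318783 = 0.695635
Exact value: 0.693147
Error: 0.002488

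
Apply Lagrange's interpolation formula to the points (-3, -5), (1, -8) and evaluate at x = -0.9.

Lagrange interpolation formula:
P(x) = Σ yᵢ × Lᵢ(x)
where Lᵢ(x) = Π_{j≠i} (x - xⱼ)/(xᵢ - xⱼ)

L_0(-0.9) = (-0.9 - 1)/(-3 - 1) = 0.475000
L_1(-0.9) = (-0.9 - (-3))/(1 - (-3)) = 0.525000

P(-0.9) = (-5)×L_0(-0.9) + (-8)×L_1(-0.9)
P(-0.9) = -6.575000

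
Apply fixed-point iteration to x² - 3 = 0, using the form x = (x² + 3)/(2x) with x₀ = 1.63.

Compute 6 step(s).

Equation: x² - 3 = 0
Fixed-point form: x = (x² + 3)/(2x)
x₀ = 1.63

x_1 = g(1.630000) = 1.735245
x_2 = g(1.735245) = 1.732054
x_3 = g(1.732054) = 1.732051
x_4 = g(1.732051) = 1.732051
x_5 = g(1.732051) = 1.732051
x_6 = g(1.732051) = 1.732051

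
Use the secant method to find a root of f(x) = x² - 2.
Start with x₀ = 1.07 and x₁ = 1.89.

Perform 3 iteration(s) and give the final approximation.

f(x) = x² - 2
x₀ = 1.07, x₁ = 1.89

Secant formula: x_{n+1} = x_n - f(x_n)(x_n - x_{n-1})/(f(x_n) - f(x_{n-1}))

Iteration 1:
  f(1.070000) = -0.855100
  f(1.890000) = 1.572100
  x_2 = 1.890000 - 1.572100×(1.890000 - 1.070000)/(1.572100 - (-0.855100))
       = 1.358885
Iteration 2:
  f(1.890000) = 1.572100
  f(1.358885) = -0.153431
  x_3 = 1.358885 - (-0.153431)×(1.358885 - 1.890000)/(-0.153431 - 1.572100)
       = 1.406111
Iteration 3:
  f(1.358885) = -0.153431
  f(1.406111) = -0.022852
  x_4 = 1.406111 - (-0.022852)×(1.406111 - 1.358885)/(-0.022852 - (-0.153431))
       = 1.414376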